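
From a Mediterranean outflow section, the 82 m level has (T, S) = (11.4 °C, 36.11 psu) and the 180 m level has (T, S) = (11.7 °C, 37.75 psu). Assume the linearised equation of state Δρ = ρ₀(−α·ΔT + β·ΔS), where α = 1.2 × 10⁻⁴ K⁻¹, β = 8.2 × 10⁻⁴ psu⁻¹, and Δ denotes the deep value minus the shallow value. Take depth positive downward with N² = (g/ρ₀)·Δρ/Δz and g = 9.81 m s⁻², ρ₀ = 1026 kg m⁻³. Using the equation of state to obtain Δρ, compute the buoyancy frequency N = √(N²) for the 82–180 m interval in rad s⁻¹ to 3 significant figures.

0.0114 rad s⁻¹

ΔT = +0.3 K, ΔS = +1.64 psu (deep − shallow).
Δρ/ρ₀ = −αΔT + βΔS = -3.60 × 10⁻⁵ + 1.3448 × 10⁻³ = 1.3088 × 10⁻³, so Δρ ≈ 1.343 kg m⁻³.
N² = (g/ρ₀)·Δρ/Δz = g·(Δρ/ρ₀)/Δz = 9.81 × 1.3088 × 10⁻³ / 98 = 1.3101 × 10⁻⁴ s⁻².
N = √(1.3101 × 10⁻⁴) = 0.011446 rad s⁻¹ ≈ 0.0114 rad s⁻¹.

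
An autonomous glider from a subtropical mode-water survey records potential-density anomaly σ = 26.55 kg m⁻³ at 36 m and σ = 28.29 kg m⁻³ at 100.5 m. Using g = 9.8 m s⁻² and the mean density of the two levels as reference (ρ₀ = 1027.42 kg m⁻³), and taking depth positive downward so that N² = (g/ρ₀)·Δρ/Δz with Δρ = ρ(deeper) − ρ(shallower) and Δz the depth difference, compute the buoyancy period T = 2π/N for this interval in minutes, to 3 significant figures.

6.53 min

Δρ = 1028.29 − 1026.55 = 1.74 kg m⁻³ over Δz = 100.5 − 36 = 64.5 m.
N² = (9.8/1027.42) × (1.74/64.5) = 2.5732 × 10⁻⁴ s⁻².
N = √(2.5732 × 10⁻⁴) = 0.016041 rad s⁻¹, so T = 2π/N = 391.70 s = 6.5283 min ≈ 6.53 min.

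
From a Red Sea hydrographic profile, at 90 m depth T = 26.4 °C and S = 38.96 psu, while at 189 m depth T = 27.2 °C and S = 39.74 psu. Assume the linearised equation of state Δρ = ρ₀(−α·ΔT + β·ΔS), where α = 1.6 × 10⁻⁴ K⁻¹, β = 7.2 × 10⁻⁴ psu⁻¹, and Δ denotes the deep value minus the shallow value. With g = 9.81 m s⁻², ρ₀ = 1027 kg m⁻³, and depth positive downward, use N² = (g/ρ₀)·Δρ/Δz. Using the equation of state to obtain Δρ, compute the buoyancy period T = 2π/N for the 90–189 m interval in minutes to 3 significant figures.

16.0 min

ΔT = +0.8 K, ΔS = +0.78 psu (deep − shallow).
Δρ/ρ₀ = −αΔT + βΔS = -1.28 × 10⁻⁴ + 5.616 × 10⁻⁴ = 4.336 × 10⁻⁴, so Δρ ≈ 0.4453 kg m⁻³.
N² = (g/ρ₀)·Δρ/Δz = g·(Δρ/ρ₀)/Δz = 9.81 × 4.336 × 10⁻⁴ / 99 = 4.2966 × 10⁻⁵ s⁻².
N = √(4.2966 × 10⁻⁵) = 6.5548 × 10⁻³ rad s⁻¹ → T = 2π/N = 958.56 s = 15.976 min ≈ 16.0 min.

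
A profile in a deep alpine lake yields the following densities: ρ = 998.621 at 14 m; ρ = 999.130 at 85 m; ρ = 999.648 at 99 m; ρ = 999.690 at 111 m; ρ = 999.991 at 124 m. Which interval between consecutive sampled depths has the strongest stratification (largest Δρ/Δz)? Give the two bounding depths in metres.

Compute the density gradient over each adjacent pair:
  14–85 m: Δρ/Δz = 0.509/71 = 7.2 × 10⁻³ kg m⁻⁴
  85–99 m: Δρ/Δz = 0.518/14 = 0.037 kg m⁻⁴
  99–111 m: Δρ/Δz = 0.042/12 = 3.5 × 10⁻³ kg m⁻⁴
  111–124 m: Δρ/Δz = 0.301/13 = 0.023 kg m⁻⁴
The largest gradient is in the 85–99 m interval — the pycnocline.

85–99 m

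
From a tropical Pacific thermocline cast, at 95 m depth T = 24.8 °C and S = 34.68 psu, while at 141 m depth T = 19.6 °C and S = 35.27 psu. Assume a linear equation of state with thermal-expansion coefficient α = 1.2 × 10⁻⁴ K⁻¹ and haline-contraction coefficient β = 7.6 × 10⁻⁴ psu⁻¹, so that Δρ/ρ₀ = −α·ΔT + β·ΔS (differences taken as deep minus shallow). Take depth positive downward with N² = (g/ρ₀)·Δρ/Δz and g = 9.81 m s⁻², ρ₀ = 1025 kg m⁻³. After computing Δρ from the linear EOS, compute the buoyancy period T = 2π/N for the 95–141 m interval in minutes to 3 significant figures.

6.92 min

ΔT = -5.2 K, ΔS = +0.59 psu (deep − shallow).
Δρ/ρ₀ = −αΔT + βΔS = 6.24 × 10⁻⁴ + 4.484 × 10⁻⁴ = 1.0724 × 10⁻³, so Δρ ≈ 1.099 kg m⁻³.
N² = (g/ρ₀)·Δρ/Δz = g·(Δρ/ρ₀)/Δz = 9.81 × 1.0724 × 10⁻³ / 46 = 2.2870 × 10⁻⁴ s⁻².
N = √(2.2870 × 10⁻⁴) = 0.015123 rad s⁻¹ → T = 2π/N = 415.47 s = 6.9245 min ≈ 6.92 min.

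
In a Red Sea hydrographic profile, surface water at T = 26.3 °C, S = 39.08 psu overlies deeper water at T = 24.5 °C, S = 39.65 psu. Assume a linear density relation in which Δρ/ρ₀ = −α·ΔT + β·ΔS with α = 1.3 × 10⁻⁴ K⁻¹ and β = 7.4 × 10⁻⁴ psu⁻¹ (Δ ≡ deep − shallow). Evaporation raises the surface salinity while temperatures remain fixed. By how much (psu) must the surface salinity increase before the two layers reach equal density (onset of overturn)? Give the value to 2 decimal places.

0.89 psu

Neutral buoyancy requires −α(T_deep − T_surf) + β(S_deep − S_surf′) = 0.
S_surf′ = S_deep − (α/β)·ΔT = 39.65 − (1.3 × 10⁻⁴/7.4 × 10⁻⁴)·(-1.8) = 39.9662 psu.
Increase required: 39.9662 − 39.08 = 0.8862 psu.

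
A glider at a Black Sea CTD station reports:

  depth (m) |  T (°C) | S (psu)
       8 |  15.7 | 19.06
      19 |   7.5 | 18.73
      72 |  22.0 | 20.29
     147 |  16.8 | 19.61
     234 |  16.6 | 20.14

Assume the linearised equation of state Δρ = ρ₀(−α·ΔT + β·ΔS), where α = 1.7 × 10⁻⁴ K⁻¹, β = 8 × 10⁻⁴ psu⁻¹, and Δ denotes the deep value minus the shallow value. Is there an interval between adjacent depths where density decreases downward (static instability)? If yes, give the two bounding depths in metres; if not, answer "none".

Evaluate Δρ/ρ₀ = −αΔT + βΔS across each adjacent pair:
  8–19 m: −αΔT+βΔS = −(1.7 × 10⁻⁴)(-8.2)+(8 × 10⁻⁴)(-0.33) = 1.1 × 10⁻³ → stable
  19–72 m: −αΔT+βΔS = −(1.7 × 10⁻⁴)(+14.5)+(8 × 10⁻⁴)(+1.56) = -1.2 × 10⁻³ → UNSTABLE
  72–147 m: −αΔT+βΔS = −(1.7 × 10⁻⁴)(-5.2)+(8 × 10⁻⁴)(-0.68) = 3.4 × 10⁻⁴ → stable
  147–234 m: −αΔT+βΔS = −(1.7 × 10⁻⁴)(-0.2)+(8 × 10⁻⁴)(+0.53) = 4.6 × 10⁻⁴ → stable
The 19–72 m interval has Δρ < 0: lighter water underlies denser water.

19–72 m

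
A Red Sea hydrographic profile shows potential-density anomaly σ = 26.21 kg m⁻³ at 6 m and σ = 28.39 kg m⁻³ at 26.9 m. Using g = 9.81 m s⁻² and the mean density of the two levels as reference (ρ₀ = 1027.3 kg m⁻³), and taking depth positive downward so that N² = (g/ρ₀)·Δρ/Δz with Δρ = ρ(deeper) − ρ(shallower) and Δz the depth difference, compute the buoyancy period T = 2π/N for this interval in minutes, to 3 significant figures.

Δρ = 1028.39 − 1026.21 = 2.18 kg m⁻³ over Δz = 26.9 − 6 = 20.9 m.
N² = (9.81/1027.3) × (2.18/20.9) = 9.9605 × 10⁻⁴ s⁻².
N = √(9.9605 × 10⁻⁴) = 0.031560 rad s⁻¹, so T = 2π/N = 199.09 s = 3.3182 min ≈ 3.32 min.

3.32 min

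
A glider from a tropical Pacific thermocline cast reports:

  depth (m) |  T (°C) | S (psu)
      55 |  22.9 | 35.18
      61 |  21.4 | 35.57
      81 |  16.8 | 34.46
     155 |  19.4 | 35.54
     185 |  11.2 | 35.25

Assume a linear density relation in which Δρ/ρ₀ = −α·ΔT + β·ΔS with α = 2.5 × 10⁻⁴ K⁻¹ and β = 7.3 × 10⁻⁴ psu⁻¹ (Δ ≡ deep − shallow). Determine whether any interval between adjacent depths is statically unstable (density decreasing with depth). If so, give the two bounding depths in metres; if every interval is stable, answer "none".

Evaluate Δρ/ρ₀ = −αΔT + βΔS across each adjacent pair:
  55–61 m: −αΔT+βΔS = −(2.5 × 10⁻⁴)(-1.5)+(7.3 × 10⁻⁴)(+0.39) = 6.6 × 10⁻⁴ → stable
  61–81 m: −αΔT+βΔS = −(2.5 × 10⁻⁴)(-4.6)+(7.3 × 10⁻⁴)(-1.11) = 3.4 × 10⁻⁴ → stable
  81–155 m: −αΔT+βΔS = −(2.5 × 10⁻⁴)(+2.6)+(7.3 × 10⁻⁴)(+1.08) = 1.4 × 10⁻⁴ → stable
  155–185 m: −αΔT+βΔS = −(2.5 × 10⁻⁴)(-8.2)+(7.3 × 10⁻⁴)(-0.29) = 1.8 × 10⁻³ → stable
Every interval has Δρ > 0: the column is stably stratified throughout.

none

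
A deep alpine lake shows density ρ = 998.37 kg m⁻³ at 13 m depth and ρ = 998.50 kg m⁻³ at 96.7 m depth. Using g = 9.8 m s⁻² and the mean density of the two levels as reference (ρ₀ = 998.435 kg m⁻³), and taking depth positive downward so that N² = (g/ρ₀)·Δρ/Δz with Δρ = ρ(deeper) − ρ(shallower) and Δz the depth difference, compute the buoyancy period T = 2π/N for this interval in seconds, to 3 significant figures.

Δρ = 998.50 − 998.37 = 0.13 kg m⁻³ over Δz = 96.7 − 13 = 83.7 m.
N² = (9.8/998.435) × (0.13/83.7) = 1.5245 × 10⁻⁵ s⁻².
N = √(1.5245 × 10⁻⁵) = 3.9045 × 10⁻³ rad s⁻¹, so T = 2π/N = 1.6092 × 10³ s ≈ 1.61 × 10³ s.
N² > 0, so the interval is statically stable.

1.61 × 10³ s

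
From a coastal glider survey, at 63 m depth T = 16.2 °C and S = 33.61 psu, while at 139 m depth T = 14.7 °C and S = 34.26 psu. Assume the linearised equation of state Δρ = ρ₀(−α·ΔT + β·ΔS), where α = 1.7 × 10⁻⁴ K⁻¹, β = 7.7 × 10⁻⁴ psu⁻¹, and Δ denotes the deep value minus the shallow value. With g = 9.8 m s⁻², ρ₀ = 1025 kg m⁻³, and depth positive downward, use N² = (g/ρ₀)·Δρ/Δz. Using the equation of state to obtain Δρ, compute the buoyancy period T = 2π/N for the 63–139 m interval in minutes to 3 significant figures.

10.6 min

ΔT = -1.5 K, ΔS = +0.65 psu (deep − shallow).
Δρ/ρ₀ = −αΔT + βΔS = 2.55 × 10⁻⁴ + 5.005 × 10⁻⁴ = 7.555 × 10⁻⁴, so Δρ ≈ 0.7744 kg m⁻³.
N² = (g/ρ₀)·Δρ/Δz = g·(Δρ/ρ₀)/Δz = 9.8 × 7.555 × 10⁻⁴ / 76 = 9.7420 × 10⁻⁵ s⁻².
N = √(9.7420 × 10⁻⁵) = 9.8702 × 10⁻³ rad s⁻¹ → T = 2π/N = 636.58 s = 10.610 min ≈ 10.6 min.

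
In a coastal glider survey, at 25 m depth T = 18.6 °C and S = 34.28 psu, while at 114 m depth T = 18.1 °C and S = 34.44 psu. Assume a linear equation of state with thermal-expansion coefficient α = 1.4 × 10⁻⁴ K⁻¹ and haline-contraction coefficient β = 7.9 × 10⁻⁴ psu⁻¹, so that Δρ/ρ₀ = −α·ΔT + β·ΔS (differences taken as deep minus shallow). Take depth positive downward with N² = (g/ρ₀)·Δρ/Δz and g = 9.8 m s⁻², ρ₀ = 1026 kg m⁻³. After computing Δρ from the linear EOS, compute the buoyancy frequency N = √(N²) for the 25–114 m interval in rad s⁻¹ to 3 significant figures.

ΔT = -0.5 K, ΔS = +0.16 psu (deep − shallow).
Δρ/ρ₀ = −αΔT + βΔS = 7.00 × 10⁻⁵ + 1.264 × 10⁻⁴ = 1.964 × 10⁻⁴, so Δρ ≈ 0.2015 kg m⁻³.
N² = (g/ρ₀)·Δρ/Δz = g·(Δρ/ρ₀)/Δz = 9.8 × 1.964 × 10⁻⁴ / 89 = 2.1626 × 10⁻⁵ s⁻².
N = √(2.1626 × 10⁻⁵) = 4.6504 × 10⁻³ rad s⁻¹ ≈ 4.65 × 10⁻³ rad s⁻¹.

4.65 × 10⁻³ rad s⁻¹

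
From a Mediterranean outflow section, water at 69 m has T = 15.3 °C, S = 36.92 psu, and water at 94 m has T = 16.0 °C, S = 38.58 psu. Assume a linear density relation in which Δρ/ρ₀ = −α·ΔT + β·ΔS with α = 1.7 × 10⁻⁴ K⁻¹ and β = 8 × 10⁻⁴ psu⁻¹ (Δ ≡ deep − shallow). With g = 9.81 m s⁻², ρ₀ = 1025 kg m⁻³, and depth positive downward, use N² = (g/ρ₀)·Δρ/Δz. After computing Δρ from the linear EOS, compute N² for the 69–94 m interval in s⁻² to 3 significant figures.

4.74 × 10⁻⁴ s⁻²

ΔT = +0.7 K, ΔS = +1.66 psu (deep − shallow).
Δρ/ρ₀ = −αΔT + βΔS = -1.19 × 10⁻⁴ + 1.328 × 10⁻³ = 1.209 × 10⁻³, so Δρ ≈ 1.239 kg m⁻³.
N² = (g/ρ₀)·Δρ/Δz = g·(Δρ/ρ₀)/Δz = 9.81 × 1.209 × 10⁻³ / 25 = 4.7441 × 10⁻⁴ s⁻² ≈ 4.74 × 10⁻⁴ s⁻².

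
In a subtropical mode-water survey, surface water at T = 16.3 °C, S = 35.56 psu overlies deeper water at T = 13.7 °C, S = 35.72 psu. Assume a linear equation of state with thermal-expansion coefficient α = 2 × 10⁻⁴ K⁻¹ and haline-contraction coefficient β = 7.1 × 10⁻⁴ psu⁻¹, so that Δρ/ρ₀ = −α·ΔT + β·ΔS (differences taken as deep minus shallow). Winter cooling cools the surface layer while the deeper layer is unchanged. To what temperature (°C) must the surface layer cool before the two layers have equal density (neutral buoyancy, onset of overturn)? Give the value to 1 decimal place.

Neutral buoyancy requires Δρ = 0, i.e. −α(T_deep − T_surf′) + β(S_deep − S_surf) = 0.
T_surf′ = T_deep − (β/α)·ΔS = 13.7 − (7.1 × 10⁻⁴/2 × 10⁻⁴)·(+0.16) = 13.132 °C.
Cooling required: 16.3 − (13.132) = 3.168 °C.

13.1 °C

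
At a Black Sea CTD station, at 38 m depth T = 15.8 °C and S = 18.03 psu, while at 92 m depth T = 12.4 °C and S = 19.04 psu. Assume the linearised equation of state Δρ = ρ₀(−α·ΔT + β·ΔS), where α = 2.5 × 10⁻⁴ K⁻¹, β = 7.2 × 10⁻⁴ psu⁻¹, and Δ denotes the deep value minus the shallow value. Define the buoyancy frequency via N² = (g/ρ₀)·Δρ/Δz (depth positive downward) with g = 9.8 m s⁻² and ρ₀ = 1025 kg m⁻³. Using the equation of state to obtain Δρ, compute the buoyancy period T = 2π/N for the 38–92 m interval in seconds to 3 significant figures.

371 s

ΔT = -3.4 K, ΔS = +1.01 psu (deep − shallow).
Δρ/ρ₀ = −αΔT + βΔS = 8.50 × 10⁻⁴ + 7.272 × 10⁻⁴ = 1.5772 × 10⁻³, so Δρ ≈ 1.617 kg m⁻³.
N² = (g/ρ₀)·Δρ/Δz = g·(Δρ/ρ₀)/Δz = 9.8 × 1.5772 × 10⁻³ / 54 = 2.8623 × 10⁻⁴ s⁻².
N = √(2.8623 × 10⁻⁴) = 0.016918 rad s⁻¹ → T = 2π/N = 371.39 s ≈ 371 s.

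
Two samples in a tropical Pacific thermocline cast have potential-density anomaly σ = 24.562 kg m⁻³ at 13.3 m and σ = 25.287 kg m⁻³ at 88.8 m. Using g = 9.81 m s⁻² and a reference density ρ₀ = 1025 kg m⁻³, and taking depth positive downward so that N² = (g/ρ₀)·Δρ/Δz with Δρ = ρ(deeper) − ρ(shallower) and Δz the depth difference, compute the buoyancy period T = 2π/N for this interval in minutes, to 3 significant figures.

10.9 min

Δρ = 1025.287 − 1024.562 = 0.725 kg m⁻³ over Δz = 88.8 − 13.3 = 75.5 m.
N² = (9.81/1025) × (0.725/75.5) = 9.1904 × 10⁻⁵ s⁻².
N = √(9.1904 × 10⁻⁵) = 9.5867 × 10⁻³ rad s⁻¹, so T = 2π/N = 655.41 s = 10.923 min ≈ 10.9 min.
N² > 0, so the interval is statically stable.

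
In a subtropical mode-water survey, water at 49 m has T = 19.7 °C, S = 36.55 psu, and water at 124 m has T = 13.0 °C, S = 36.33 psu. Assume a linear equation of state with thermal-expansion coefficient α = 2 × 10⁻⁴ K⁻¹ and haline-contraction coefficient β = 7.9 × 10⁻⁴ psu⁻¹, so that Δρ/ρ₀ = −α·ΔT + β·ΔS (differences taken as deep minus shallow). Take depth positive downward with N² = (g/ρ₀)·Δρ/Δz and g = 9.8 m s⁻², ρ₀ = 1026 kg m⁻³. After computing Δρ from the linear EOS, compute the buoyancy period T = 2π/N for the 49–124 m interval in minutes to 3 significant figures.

ΔT = -6.7 K, ΔS = -0.22 psu (deep − shallow).
Δρ/ρ₀ = −αΔT + βΔS = 1.34 × 10⁻³ − 1.738 × 10⁻⁴ = 1.1662 × 10⁻³, so Δρ ≈ 1.197 kg m⁻³.
N² = (g/ρ₀)·Δρ/Δz = g·(Δρ/ρ₀)/Δz = 9.8 × 1.1662 × 10⁻³ / 75 = 1.5238 × 10⁻⁴ s⁻².
N = √(1.5238 × 10⁻⁴) = 0.012344 rad s⁻¹ → T = 2π/N = 509.01 s = 8.4835 min ≈ 8.48 min.

8.48 min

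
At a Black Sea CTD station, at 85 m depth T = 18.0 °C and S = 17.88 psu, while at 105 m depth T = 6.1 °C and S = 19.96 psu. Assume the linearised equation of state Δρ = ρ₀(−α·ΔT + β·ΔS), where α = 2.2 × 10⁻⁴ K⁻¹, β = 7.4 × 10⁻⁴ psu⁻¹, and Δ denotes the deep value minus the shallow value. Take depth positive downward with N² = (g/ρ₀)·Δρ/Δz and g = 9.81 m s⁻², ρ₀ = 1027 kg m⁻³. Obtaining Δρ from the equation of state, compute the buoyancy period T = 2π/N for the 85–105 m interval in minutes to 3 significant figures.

ΔT = -11.9 K, ΔS = +2.08 psu (deep − shallow).
Δρ/ρ₀ = −αΔT + βΔS = 2.618 × 10⁻³ + 1.5392 × 10⁻³ = 4.1572 × 10⁻³, so Δρ ≈ 4.269 kg m⁻³.
N² = (g/ρ₀)·Δρ/Δz = g·(Δρ/ρ₀)/Δz = 9.81 × 4.1572 × 10⁻³ / 20 = 2.0391 × 10⁻³ s⁻².
N = √(2.0391 × 10⁻³) = 0.045156 rad s⁻¹ → T = 2π/N = 139.14 s = 2.3190 min ≈ 2.32 min.

2.32 min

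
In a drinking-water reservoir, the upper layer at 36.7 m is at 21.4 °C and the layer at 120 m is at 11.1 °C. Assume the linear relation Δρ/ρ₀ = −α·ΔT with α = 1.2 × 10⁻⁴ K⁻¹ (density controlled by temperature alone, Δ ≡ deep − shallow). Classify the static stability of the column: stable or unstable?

ΔT = 11.1 − 21.4 = -10.3 K, so Δρ/ρ₀ = −αΔT = 1.236 × 10⁻³.
Δρ/ρ₀ > 0, so Δρ > 0: deeper water is denser → statically stable.

stable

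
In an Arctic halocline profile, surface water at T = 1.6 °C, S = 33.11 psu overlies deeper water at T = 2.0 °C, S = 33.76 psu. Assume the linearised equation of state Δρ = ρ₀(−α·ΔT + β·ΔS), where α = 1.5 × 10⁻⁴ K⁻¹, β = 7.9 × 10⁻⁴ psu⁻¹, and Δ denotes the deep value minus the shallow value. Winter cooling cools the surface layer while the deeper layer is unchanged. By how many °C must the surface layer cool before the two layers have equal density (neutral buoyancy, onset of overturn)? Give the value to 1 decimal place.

Neutral buoyancy requires Δρ = 0, i.e. −α(T_deep − T_surf′) + β(S_deep − S_surf) = 0.
T_surf′ = T_deep − (β/α)·ΔS = 2.0 − (7.9 × 10⁻⁴/1.5 × 10⁻⁴)·(+0.65) = -1.423 °C.
Cooling required: 1.6 − (-1.423) = 3.023 °C.

3.0 °C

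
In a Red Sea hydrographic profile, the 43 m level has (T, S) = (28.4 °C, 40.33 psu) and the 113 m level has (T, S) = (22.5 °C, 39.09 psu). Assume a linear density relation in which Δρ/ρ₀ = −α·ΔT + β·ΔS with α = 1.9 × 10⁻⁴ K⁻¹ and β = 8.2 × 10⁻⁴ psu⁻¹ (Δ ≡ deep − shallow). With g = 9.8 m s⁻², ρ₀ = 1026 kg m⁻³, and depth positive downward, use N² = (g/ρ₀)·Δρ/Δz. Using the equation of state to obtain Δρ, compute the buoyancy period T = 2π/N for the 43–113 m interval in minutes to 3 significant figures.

ΔT = -5.9 K, ΔS = -1.24 psu (deep − shallow).
Δρ/ρ₀ = −αΔT + βΔS = 1.121 × 10⁻³ − 1.0168 × 10⁻³ = 1.042 × 10⁻⁴, so Δρ ≈ 0.1069 kg m⁻³.
N² = (g/ρ₀)·Δρ/Δz = g·(Δρ/ρ₀)/Δz = 9.8 × 1.042 × 10⁻⁴ / 70 = 1.4588 × 10⁻⁵ s⁻².
N = √(1.4588 × 10⁻⁵) = 3.8194 × 10⁻³ rad s⁻¹ → T = 2π/N = 1.6451 × 10³ s = 27.418 min ≈ 27.4 min.

27.4 min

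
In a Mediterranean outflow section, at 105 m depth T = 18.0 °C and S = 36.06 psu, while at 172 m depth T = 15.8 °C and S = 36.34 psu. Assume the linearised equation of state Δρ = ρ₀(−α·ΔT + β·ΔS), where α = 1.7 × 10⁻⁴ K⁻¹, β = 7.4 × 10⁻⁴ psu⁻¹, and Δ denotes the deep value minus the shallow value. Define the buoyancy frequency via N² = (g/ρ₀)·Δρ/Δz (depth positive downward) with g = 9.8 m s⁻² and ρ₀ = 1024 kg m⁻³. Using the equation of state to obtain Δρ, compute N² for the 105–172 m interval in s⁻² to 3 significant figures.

8.50 × 10⁻⁵ s⁻²

ΔT = -2.2 K, ΔS = +0.28 psu (deep − shallow).
Δρ/ρ₀ = −αΔT + βΔS = 3.74 × 10⁻⁴ + 2.072 × 10⁻⁴ = 5.812 × 10⁻⁴, so Δρ ≈ 0.5951 kg m⁻³.
N² = (g/ρ₀)·Δρ/Δz = g·(Δρ/ρ₀)/Δz = 9.8 × 5.812 × 10⁻⁴ / 67 = 8.5011 × 10⁻⁵ s⁻² ≈ 8.50 × 10⁻⁵ s⁻².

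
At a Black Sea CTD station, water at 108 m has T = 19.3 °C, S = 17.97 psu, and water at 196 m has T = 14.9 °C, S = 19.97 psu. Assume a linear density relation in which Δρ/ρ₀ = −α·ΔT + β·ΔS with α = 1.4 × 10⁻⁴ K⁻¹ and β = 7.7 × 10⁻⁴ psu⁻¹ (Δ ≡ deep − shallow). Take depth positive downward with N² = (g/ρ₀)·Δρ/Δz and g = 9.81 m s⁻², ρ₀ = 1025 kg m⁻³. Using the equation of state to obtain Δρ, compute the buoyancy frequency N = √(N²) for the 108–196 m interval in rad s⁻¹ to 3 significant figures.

ΔT = -4.4 K, ΔS = +2.00 psu (deep − shallow).
Δρ/ρ₀ = −αΔT + βΔS = 6.16 × 10⁻⁴ + 1.54 × 10⁻³ = 2.156 × 10⁻³, so Δρ ≈ 2.210 kg m⁻³.
N² = (g/ρ₀)·Δρ/Δz = g·(Δρ/ρ₀)/Δz = 9.81 × 2.156 × 10⁻³ / 88 = 2.4034 × 10⁻⁴ s⁻².
N = √(2.4034 × 10⁻⁴) = 0.015503 rad s⁻¹ ≈ 0.0155 rad s⁻¹.

0.0155 rad s⁻¹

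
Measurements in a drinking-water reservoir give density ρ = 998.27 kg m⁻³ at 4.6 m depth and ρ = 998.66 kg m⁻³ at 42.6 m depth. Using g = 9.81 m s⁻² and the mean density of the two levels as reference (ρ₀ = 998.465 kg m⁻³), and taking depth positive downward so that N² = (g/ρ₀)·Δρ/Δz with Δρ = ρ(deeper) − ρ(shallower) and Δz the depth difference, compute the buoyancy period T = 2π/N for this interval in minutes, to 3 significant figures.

10.4 min

Δρ = 998.66 − 998.27 = 0.39 kg m⁻³ over Δz = 42.6 − 4.6 = 38 m.
N² = (9.81/998.465) × (0.39/38) = 1.0084 × 10⁻⁴ s⁻².
N = √(1.0084 × 10⁻⁴) = 0.010042 rad s⁻¹, so T = 2π/N = 625.69 s = 10.428 min ≈ 10.4 min.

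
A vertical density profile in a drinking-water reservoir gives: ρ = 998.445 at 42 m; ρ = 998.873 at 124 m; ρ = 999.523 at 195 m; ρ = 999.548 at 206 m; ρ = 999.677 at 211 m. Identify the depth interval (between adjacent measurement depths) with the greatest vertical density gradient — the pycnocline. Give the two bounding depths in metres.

206–211 m

Compute the density gradient over each adjacent pair:
  42–124 m: Δρ/Δz = 0.428/82 = 5.2 × 10⁻³ kg m⁻⁴
  124–195 m: Δρ/Δz = 0.650/71 = 9.2 × 10⁻³ kg m⁻⁴
  195–206 m: Δρ/Δz = 0.025/11 = 2.3 × 10⁻³ kg m⁻⁴
  206–211 m: Δρ/Δz = 0.129/5 = 0.026 kg m⁻⁴
The largest gradient is in the 206–211 m interval — the pycnocline.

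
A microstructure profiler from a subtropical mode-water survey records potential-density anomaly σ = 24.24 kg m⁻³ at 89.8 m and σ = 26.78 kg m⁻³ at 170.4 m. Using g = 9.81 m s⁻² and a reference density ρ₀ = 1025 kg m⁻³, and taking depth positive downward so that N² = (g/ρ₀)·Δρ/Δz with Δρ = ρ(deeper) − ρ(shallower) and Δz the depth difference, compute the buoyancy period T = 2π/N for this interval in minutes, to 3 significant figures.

6.03 min

Δρ = 1026.78 − 1024.24 = 2.54 kg m⁻³ over Δz = 170.4 − 89.8 = 80.6 m.
N² = (9.81/1025) × (2.54/80.6) = 3.0161 × 10⁻⁴ s⁻².
N = √(3.0161 × 10⁻⁴) = 0.017367 rad s⁻¹, so T = 2π/N = 361.79 s = 6.0298 min ≈ 6.03 min.
A positive N² confirms static stability across the interval.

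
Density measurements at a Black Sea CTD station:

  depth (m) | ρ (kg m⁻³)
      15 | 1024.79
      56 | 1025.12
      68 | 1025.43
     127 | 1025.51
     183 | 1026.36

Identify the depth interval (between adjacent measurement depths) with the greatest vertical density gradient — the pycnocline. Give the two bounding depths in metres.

Compute the density gradient over each adjacent pair:
  15–56 m: Δρ/Δz = 0.33/41 = 8.0 × 10⁻³ kg m⁻⁴
  56–68 m: Δρ/Δz = 0.31/12 = 0.026 kg m⁻⁴
  68–127 m: Δρ/Δz = 0.08/59 = 1.4 × 10⁻³ kg m⁻⁴
  127–183 m: Δρ/Δz = 0.85/56 = 0.015 kg m⁻⁴
The largest gradient is in the 56–68 m interval — the pycnocline.

56–68 m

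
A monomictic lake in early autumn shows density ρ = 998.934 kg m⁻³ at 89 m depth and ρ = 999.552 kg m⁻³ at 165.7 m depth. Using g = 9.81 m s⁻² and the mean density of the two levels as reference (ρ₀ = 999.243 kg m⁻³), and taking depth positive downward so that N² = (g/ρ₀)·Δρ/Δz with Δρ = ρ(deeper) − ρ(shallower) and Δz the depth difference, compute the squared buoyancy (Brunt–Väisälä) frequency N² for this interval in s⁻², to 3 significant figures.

7.91 × 10⁻⁵ s⁻²

Δρ = 999.552 − 998.934 = 0.618 kg m⁻³ over Δz = 165.7 − 89 = 76.7 m.
N² = (9.81/999.243) × (0.618/76.7) = 7.9103 × 10⁻⁵ s⁻² ≈ 7.91 × 10⁻⁵ s⁻².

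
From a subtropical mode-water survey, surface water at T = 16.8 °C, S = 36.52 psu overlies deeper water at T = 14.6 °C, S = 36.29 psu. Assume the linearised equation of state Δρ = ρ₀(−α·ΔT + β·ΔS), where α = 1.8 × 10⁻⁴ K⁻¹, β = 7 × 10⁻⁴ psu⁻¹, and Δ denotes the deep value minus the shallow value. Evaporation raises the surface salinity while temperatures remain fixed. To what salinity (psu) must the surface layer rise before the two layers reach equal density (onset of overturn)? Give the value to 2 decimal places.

36.86 psu

Neutral buoyancy requires −α(T_deep − T_surf) + β(S_deep − S_surf′) = 0.
S_surf′ = S_deep − (α/β)·ΔT = 36.29 − (1.8 × 10⁻⁴/7 × 10⁻⁴)·(-2.2) = 36.8557 psu.
Increase required: 36.8557 − 36.52 = 0.3357 psu.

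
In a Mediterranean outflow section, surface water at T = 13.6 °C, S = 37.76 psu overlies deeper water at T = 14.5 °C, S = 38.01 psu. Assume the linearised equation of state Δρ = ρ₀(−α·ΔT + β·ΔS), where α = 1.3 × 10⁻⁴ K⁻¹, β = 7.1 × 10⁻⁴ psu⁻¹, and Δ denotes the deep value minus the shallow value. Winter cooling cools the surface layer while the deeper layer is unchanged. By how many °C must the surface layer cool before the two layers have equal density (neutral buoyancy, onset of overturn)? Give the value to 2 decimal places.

0.47 °C

Neutral buoyancy requires Δρ = 0, i.e. −α(T_deep − T_surf′) + β(S_deep − S_surf) = 0.
T_surf′ = T_deep − (β/α)·ΔS = 14.5 − (7.1 × 10⁻⁴/1.3 × 10⁻⁴)·(+0.25) = 13.1346 °C.
Cooling required: 13.6 − (13.1346) = 0.4654 °C.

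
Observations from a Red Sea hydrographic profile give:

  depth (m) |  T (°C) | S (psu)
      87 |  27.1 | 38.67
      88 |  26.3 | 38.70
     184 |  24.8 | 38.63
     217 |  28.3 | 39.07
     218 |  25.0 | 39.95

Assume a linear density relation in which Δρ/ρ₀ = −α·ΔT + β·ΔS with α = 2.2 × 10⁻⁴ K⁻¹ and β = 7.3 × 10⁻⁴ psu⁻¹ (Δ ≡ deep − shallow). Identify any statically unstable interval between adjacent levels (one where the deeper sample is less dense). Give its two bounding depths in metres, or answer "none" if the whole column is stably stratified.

184–217 m

Evaluate Δρ/ρ₀ = −αΔT + βΔS across each adjacent pair:
  87–88 m: −αΔT+βΔS = −(2.2 × 10⁻⁴)(-0.8)+(7.3 × 10⁻⁴)(+0.03) = 2.0 × 10⁻⁴ → stable
  88–184 m: −αΔT+βΔS = −(2.2 × 10⁻⁴)(-1.5)+(7.3 × 10⁻⁴)(-0.07) = 2.8 × 10⁻⁴ → stable
  184–217 m: −αΔT+βΔS = −(2.2 × 10⁻⁴)(+3.5)+(7.3 × 10⁻⁴)(+0.44) = -4.5 × 10⁻⁴ → UNSTABLE
  217–218 m: −αΔT+βΔS = −(2.2 × 10⁻⁴)(-3.3)+(7.3 × 10⁻⁴)(+0.88) = 1.4 × 10⁻³ → stable
The 184–217 m interval has Δρ < 0: lighter water underlies denser water.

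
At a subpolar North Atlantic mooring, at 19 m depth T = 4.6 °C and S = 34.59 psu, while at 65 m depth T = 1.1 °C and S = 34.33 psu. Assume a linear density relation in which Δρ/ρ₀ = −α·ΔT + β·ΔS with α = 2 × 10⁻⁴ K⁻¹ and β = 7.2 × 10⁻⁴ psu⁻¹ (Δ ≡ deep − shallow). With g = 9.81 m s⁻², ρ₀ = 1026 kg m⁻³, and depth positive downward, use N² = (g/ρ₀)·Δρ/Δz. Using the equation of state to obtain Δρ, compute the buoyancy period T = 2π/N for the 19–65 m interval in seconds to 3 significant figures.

601 s

ΔT = -3.5 K, ΔS = -0.26 psu (deep − shallow).
Δρ/ρ₀ = −αΔT + βΔS = 7.00 × 10⁻⁴ − 1.872 × 10⁻⁴ = 5.128 × 10⁻⁴, so Δρ ≈ 0.5261 kg m⁻³.
N² = (g/ρ₀)·Δρ/Δz = g·(Δρ/ρ₀)/Δz = 9.81 × 5.128 × 10⁻⁴ / 46 = 1.0936 × 10⁻⁴ s⁻².
N = √(1.0936 × 10⁻⁴) = 0.010458 rad s⁻¹ → T = 2π/N = 600.80 s ≈ 601 s.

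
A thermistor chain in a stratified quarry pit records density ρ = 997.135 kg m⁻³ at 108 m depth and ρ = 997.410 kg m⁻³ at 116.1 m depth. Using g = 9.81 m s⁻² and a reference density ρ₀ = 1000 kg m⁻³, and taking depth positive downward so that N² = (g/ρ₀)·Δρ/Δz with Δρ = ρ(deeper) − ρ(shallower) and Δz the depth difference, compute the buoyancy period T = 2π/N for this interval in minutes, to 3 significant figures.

Δρ = 997.410 − 997.135 = 0.275 kg m⁻³ over Δz = 116.1 − 108 = 8.1 m.
N² = (9.81/1000) × (0.275/8.1) = 3.3306 × 10⁻⁴ s⁻².
N = √(3.3306 × 10⁻⁴) = 0.018250 rad s⁻¹, so T = 2π/N = 344.28 s = 5.7380 min ≈ 5.74 min.

5.74 min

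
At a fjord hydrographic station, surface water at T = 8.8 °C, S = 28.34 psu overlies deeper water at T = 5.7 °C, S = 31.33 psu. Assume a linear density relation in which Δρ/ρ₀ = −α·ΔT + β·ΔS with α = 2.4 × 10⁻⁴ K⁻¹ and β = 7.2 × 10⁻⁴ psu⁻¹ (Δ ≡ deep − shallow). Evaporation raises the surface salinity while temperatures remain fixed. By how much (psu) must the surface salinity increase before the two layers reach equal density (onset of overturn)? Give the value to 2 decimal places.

4.02 psu

Neutral buoyancy requires −α(T_deep − T_surf) + β(S_deep − S_surf′) = 0.
S_surf′ = S_deep − (α/β)·ΔT = 31.33 − (2.4 × 10⁻⁴/7.2 × 10⁻⁴)·(-3.1) = 32.3633 psu.
Increase required: 32.3633 − 28.34 = 4.0233 psu.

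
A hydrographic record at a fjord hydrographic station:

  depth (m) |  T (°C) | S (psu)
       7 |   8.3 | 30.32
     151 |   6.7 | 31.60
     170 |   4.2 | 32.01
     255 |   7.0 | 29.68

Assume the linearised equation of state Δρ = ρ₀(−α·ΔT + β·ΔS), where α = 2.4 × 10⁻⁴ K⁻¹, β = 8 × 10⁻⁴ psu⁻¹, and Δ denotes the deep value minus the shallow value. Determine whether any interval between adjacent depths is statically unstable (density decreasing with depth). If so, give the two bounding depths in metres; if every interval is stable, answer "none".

170–255 m

Evaluate Δρ/ρ₀ = −αΔT + βΔS across each adjacent pair:
  7–151 m: −αΔT+βΔS = −(2.4 × 10⁻⁴)(-1.6)+(8 × 10⁻⁴)(+1.28) = 1.4 × 10⁻³ → stable
  151–170 m: −αΔT+βΔS = −(2.4 × 10⁻⁴)(-2.5)+(8 × 10⁻⁴)(+0.41) = 9.3 × 10⁻⁴ → stable
  170–255 m: −αΔT+βΔS = −(2.4 × 10⁻⁴)(+2.8)+(8 × 10⁻⁴)(-2.33) = -2.5 × 10⁻³ → UNSTABLE
The 170–255 m interval has Δρ < 0: lighter water underlies denser water.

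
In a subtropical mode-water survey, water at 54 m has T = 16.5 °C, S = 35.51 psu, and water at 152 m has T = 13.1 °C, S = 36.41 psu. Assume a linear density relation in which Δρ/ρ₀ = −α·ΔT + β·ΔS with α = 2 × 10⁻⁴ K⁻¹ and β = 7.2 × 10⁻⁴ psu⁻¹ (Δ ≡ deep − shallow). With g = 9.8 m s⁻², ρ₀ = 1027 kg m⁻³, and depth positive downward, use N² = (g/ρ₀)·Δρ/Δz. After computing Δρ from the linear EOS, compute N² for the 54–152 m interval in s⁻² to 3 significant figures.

1.33 × 10⁻⁴ s⁻²

ΔT = -3.4 K, ΔS = +0.90 psu (deep − shallow).
Δρ/ρ₀ = −αΔT + βΔS = 6.80 × 10⁻⁴ + 6.48 × 10⁻⁴ = 1.328 × 10⁻³, so Δρ ≈ 1.364 kg m⁻³.
N² = (g/ρ₀)·Δρ/Δz = g·(Δρ/ρ₀)/Δz = 9.8 × 1.328 × 10⁻³ / 98 = 1.3280 × 10⁻⁴ s⁻² ≈ 1.33 × 10⁻⁴ s⁻².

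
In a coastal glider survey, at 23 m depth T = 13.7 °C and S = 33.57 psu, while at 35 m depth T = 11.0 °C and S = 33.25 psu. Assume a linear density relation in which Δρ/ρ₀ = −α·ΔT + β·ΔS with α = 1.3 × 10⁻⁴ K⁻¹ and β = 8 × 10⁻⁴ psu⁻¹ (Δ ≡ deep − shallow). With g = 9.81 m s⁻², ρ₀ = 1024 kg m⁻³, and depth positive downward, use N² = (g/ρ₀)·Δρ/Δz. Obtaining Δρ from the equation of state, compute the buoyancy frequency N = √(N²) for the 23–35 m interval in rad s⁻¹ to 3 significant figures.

ΔT = -2.7 K, ΔS = -0.32 psu (deep − shallow).
Δρ/ρ₀ = −αΔT + βΔS = 3.51 × 10⁻⁴ − 2.56 × 10⁻⁴ = 9.50 × 10⁻⁵, so Δρ ≈ 0.09728 kg m⁻³.
N² = (g/ρ₀)·Δρ/Δz = g·(Δρ/ρ₀)/Δz = 9.81 × 9.50 × 10⁻⁵ / 12 = 7.7662 × 10⁻⁵ s⁻².
N = √(7.7662 × 10⁻⁵) = 8.8126 × 10⁻³ rad s⁻¹ ≈ 8.81 × 10⁻³ rad s⁻¹.

8.81 × 10⁻³ rad s⁻¹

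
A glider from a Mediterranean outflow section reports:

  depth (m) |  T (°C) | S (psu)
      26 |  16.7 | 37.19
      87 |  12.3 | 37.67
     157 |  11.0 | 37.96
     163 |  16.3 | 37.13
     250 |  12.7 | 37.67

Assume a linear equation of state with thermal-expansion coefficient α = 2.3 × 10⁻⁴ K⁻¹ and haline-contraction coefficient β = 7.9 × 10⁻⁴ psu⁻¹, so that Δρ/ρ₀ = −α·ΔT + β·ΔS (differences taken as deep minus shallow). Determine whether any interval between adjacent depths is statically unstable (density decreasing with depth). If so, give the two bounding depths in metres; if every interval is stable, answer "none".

157–163 m

Evaluate Δρ/ρ₀ = −αΔT + βΔS across each adjacent pair:
  26–87 m: −αΔT+βΔS = −(2.3 × 10⁻⁴)(-4.4)+(7.9 × 10⁻⁴)(+0.48) = 1.4 × 10⁻³ → stable
  87–157 m: −αΔT+βΔS = −(2.3 × 10⁻⁴)(-1.3)+(7.9 × 10⁻⁴)(+0.29) = 5.3 × 10⁻⁴ → stable
  157–163 m: −αΔT+βΔS = −(2.3 × 10⁻⁴)(+5.3)+(7.9 × 10⁻⁴)(-0.83) = -1.9 × 10⁻³ → UNSTABLE
  163–250 m: −αΔT+βΔS = −(2.3 × 10⁻⁴)(-3.6)+(7.9 × 10⁻⁴)(+0.54) = 1.3 × 10⁻³ → stable
The 157–163 m interval has Δρ < 0: lighter water underlies denser water.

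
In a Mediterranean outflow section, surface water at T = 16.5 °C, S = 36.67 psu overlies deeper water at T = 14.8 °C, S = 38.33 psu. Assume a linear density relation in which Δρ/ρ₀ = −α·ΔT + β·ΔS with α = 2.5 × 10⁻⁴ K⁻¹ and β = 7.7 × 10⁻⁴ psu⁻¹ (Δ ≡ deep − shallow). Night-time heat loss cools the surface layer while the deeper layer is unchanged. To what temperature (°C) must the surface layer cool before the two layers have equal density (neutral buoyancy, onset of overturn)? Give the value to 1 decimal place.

Neutral buoyancy requires Δρ = 0, i.e. −α(T_deep − T_surf′) + β(S_deep − S_surf) = 0.
T_surf′ = T_deep − (β/α)·ΔS = 14.8 − (7.7 × 10⁻⁴/2.5 × 10⁻⁴)·(+1.66) = 9.687 °C.
Cooling required: 16.5 − (9.687) = 6.813 °C.

9.7 °C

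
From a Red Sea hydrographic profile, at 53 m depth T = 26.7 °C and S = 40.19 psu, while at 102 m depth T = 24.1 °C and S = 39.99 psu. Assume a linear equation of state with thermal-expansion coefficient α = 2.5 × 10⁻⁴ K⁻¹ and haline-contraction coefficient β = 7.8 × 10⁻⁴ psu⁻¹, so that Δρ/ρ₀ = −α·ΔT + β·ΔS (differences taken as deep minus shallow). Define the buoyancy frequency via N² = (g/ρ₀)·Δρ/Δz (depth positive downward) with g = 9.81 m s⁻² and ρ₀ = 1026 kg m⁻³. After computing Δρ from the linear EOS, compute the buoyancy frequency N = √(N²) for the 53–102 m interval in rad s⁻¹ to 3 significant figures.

ΔT = -2.6 K, ΔS = -0.20 psu (deep − shallow).
Δρ/ρ₀ = −αΔT + βΔS = 6.50 × 10⁻⁴ − 1.56 × 10⁻⁴ = 4.94 × 10⁻⁴, so Δρ ≈ 0.5068 kg m⁻³.
N² = (g/ρ₀)·Δρ/Δz = g·(Δρ/ρ₀)/Δz = 9.81 × 4.94 × 10⁻⁴ / 49 = 9.8901 × 10⁻⁵ s⁻².
N = √(9.8901 × 10⁻⁵) = 9.9449 × 10⁻³ rad s⁻¹ ≈ 9.94 × 10⁻³ rad s⁻¹.

9.94 × 10⁻³ rad s⁻¹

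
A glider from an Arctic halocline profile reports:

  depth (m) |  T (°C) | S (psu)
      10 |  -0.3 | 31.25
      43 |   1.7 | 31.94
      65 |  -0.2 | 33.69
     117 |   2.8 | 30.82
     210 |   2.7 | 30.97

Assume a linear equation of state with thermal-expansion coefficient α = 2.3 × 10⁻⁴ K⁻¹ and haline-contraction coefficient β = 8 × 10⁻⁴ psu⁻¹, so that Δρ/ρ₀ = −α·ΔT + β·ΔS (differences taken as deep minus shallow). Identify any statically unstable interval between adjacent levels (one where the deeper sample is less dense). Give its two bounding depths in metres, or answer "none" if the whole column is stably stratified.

65–117 m

Evaluate Δρ/ρ₀ = −αΔT + βΔS across each adjacent pair:
  10–43 m: −αΔT+βΔS = −(2.3 × 10⁻⁴)(+2.0)+(8 × 10⁻⁴)(+0.69) = 9.2 × 10⁻⁵ → stable
  43–65 m: −αΔT+βΔS = −(2.3 × 10⁻⁴)(-1.9)+(8 × 10⁻⁴)(+1.75) = 1.8 × 10⁻³ → stable
  65–117 m: −αΔT+βΔS = −(2.3 × 10⁻⁴)(+3.0)+(8 × 10⁻⁴)(-2.87) = -3.0 × 10⁻³ → UNSTABLE
  117–210 m: −αΔT+βΔS = −(2.3 × 10⁻⁴)(-0.1)+(8 × 10⁻⁴)(+0.15) = 1.4 × 10⁻⁴ → stable
The 65–117 m interval has Δρ < 0: lighter water underlies denser water.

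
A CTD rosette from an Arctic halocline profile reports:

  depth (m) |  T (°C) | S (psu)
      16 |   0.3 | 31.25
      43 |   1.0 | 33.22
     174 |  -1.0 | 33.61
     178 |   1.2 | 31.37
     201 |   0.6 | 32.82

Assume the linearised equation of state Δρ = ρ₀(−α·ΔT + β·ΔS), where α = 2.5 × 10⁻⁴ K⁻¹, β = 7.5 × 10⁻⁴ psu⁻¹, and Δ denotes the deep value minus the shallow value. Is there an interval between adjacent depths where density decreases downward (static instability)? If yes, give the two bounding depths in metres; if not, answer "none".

174–178 m

Evaluate Δρ/ρ₀ = −αΔT + βΔS across each adjacent pair:
  16–43 m: −αΔT+βΔS = −(2.5 × 10⁻⁴)(+0.7)+(7.5 × 10⁻⁴)(+1.97) = 1.3 × 10⁻³ → stable
  43–174 m: −αΔT+βΔS = −(2.5 × 10⁻⁴)(-2.0)+(7.5 × 10⁻⁴)(+0.39) = 7.9 × 10⁻⁴ → stable
  174–178 m: −αΔT+βΔS = −(2.5 × 10⁻⁴)(+2.2)+(7.5 × 10⁻⁴)(-2.24) = -2.2 × 10⁻³ → UNSTABLE
  178–201 m: −αΔT+βΔS = −(2.5 × 10⁻⁴)(-0.6)+(7.5 × 10⁻⁴)(+1.45) = 1.2 × 10⁻³ → stable
The 174–178 m interval has Δρ < 0: lighter water underlies denser water.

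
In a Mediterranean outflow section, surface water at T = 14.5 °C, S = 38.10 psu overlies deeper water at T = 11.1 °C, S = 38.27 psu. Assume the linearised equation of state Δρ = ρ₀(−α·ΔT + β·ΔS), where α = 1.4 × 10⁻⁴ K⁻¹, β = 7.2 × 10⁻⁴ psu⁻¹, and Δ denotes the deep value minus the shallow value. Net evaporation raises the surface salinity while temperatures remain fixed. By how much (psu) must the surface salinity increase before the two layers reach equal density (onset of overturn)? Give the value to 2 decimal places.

0.83 psu

Neutral buoyancy requires −α(T_deep − T_surf) + β(S_deep − S_surf′) = 0.
S_surf′ = S_deep − (α/β)·ΔT = 38.27 − (1.4 × 10⁻⁴/7.2 × 10⁻⁴)·(-3.4) = 38.9311 psu.
Increase required: 38.9311 − 38.10 = 0.8311 psu.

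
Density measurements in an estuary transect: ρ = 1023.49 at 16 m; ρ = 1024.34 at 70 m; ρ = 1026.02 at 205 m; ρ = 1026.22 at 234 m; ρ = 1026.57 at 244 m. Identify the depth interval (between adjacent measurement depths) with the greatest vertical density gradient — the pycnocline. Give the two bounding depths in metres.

234–244 m

Compute the density gradient over each adjacent pair:
  16–70 m: Δρ/Δz = 0.85/54 = 0.016 kg m⁻⁴
  70–205 m: Δρ/Δz = 1.68/135 = 0.012 kg m⁻⁴
  205–234 m: Δρ/Δz = 0.20/29 = 6.9 × 10⁻³ kg m⁻⁴
  234–244 m: Δρ/Δz = 0.35/10 = 0.035 kg m⁻⁴
The largest gradient is in the 234–244 m interval — the pycnocline.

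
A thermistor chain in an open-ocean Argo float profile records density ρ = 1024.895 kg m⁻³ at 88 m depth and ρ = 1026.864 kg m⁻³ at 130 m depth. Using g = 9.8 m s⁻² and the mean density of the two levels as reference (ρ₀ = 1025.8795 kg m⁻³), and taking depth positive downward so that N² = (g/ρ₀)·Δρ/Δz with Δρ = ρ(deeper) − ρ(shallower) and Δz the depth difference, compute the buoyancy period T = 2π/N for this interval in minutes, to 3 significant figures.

Δρ = 1026.864 − 1024.895 = 1.969 kg m⁻³ over Δz = 130 − 88 = 42 m.
N² = (9.8/1025.8795) × (1.969/42) = 4.4784 × 10⁻⁴ s⁻².
N = √(4.4784 × 10⁻⁴) = 0.021162 rad s⁻¹, so T = 2π/N = 296.91 s = 4.9485 min ≈ 4.95 min.

4.95 min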